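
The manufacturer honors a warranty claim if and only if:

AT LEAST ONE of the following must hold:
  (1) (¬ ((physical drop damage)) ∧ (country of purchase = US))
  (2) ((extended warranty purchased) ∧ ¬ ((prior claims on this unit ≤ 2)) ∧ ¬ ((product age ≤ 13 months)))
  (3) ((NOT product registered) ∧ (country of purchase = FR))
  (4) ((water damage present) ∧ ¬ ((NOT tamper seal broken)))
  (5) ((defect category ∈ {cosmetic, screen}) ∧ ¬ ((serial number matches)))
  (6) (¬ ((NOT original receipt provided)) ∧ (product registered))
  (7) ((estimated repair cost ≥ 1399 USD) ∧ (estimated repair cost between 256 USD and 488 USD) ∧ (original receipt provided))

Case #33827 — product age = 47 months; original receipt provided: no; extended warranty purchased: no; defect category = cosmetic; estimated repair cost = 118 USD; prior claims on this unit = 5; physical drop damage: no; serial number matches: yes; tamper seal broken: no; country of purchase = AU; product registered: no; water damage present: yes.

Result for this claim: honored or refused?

Refused

Atomic conditions:
  physical drop damage: no → false
  country of purchase = US: AU == US is false
  extended warranty purchased: no → false
  prior claims on this unit ≤ 2: 5 ≤ 2 is false
  product age ≤ 13 months: 47 ≤ 13 is false
  NOT product registered: no → true
  country of purchase = FR: AU == FR is false
  water damage present: yes → true
  NOT tamper seal broken: no → true
  defect category ∈ {cosmetic, screen}: cosmetic is in the set → true
  serial number matches: yes → true
  NOT original receipt provided: no → true
  product registered: no → false
  estimated repair cost ≥ 1399 USD: 118 ≥ 1399 is false
  estimated repair cost between 256 USD and 488 USD: 118 in [256, 488] is false
  original receipt provided: no → false
Combine:
[1.1] NOT false = true
[1] true AND false = false
[2.2] NOT false = true
[2.3] NOT false = true
[2] false AND true AND true = false
[3] true AND false = false
[4.2] NOT true = false
[4] true AND false = false
[5.2] NOT true = false
[5] true AND false = false
[6.1] NOT true = false
[6] false AND false = false
[7] false AND false AND false = false
[root] false OR false OR false OR false OR false OR false OR false = false
Overall: false → refused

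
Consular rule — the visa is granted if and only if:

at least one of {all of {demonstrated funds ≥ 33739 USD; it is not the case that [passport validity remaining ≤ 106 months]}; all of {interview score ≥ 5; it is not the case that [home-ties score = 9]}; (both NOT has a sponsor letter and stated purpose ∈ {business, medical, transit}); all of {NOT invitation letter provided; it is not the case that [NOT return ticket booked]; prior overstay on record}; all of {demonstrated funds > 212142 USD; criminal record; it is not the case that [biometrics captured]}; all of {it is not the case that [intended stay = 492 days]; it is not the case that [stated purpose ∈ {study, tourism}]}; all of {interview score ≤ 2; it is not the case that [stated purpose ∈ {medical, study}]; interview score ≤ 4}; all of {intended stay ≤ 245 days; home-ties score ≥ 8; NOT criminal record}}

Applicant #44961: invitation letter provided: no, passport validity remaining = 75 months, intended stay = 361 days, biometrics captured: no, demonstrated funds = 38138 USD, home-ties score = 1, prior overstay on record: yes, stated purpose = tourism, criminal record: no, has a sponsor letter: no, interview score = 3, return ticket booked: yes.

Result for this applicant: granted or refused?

Granted

Atomic conditions:
  demonstrated funds ≥ 33739 USD: 38138 ≥ 33739 is true
  passport validity remaining ≤ 106 months: 75 ≤ 106 is true
  interview score ≥ 5: 3 ≥ 5 is false
  home-ties score = 9: 1 == 9 is false
  NOT has a sponsor letter: no → true
  stated purpose ∈ {business, medical, transit}: tourism is not in the set → false
  NOT invitation letter provided: no → true
  NOT return ticket booked: yes → false
  prior overstay on record: yes → true
  demonstrated funds > 212142 USD: 38138 > 212142 is false
  criminal record: no → false
  biometrics captured: no → false
  intended stay = 492 days: 361 == 492 is false
  stated purpose ∈ {study, tourism}: tourism is in the set → true
  interview score ≤ 2: 3 ≤ 2 is false
  stated purpose ∈ {medical, study}: tourism is not in the set → false
  interview score ≤ 4: 3 ≤ 4 is true
  intended stay ≤ 245 days: 361 ≤ 245 is false
  home-ties score ≥ 8: 1 ≥ 8 is false
  NOT criminal record: no → true
Combine:
[1.2] NOT true = false
[1] true AND false = false
[2.2] NOT false = true
[2] false AND true = false
[3] true AND false = false
[4.2] NOT false = true
[4] true AND true AND true = true
[5.3] NOT false = true
[5] false AND false AND true = false
[6.1] NOT false = true
[6.2] NOT true = false
[6] true AND false = false
[7.2] NOT false = true
[7] false AND true AND true = false
[8] false AND false AND true = false
[root] false OR false OR false OR true OR false OR false OR false OR false = true
Overall: true → granted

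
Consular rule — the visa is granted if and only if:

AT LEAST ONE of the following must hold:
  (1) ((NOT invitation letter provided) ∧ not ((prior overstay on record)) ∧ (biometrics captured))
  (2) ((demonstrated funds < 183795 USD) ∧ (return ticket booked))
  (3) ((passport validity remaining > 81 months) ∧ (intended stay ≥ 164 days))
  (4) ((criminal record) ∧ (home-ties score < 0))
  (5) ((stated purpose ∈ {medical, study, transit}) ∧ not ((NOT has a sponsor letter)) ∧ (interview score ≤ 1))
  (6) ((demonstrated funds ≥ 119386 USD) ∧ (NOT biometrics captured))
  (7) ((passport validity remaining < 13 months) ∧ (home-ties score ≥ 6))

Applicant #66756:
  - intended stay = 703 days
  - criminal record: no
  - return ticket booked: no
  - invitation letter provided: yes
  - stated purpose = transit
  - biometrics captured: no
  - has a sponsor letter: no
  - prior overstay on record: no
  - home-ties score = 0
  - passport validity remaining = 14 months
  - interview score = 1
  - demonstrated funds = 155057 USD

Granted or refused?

Granted

Atomic conditions:
  NOT invitation letter provided: yes → false
  prior overstay on record: no → false
  biometrics captured: no → false
  demonstrated funds < 183795 USD: 155057 < 183795 is true
  return ticket booked: no → false
  passport validity remaining > 81 months: 14 > 81 is false
  intended stay ≥ 164 days: 703 ≥ 164 is true
  criminal record: no → false
  home-ties score < 0: 0 < 0 is false
  stated purpose ∈ {medical, study, transit}: transit is in the set → true
  NOT has a sponsor letter: no → true
  interview score ≤ 1: 1 ≤ 1 is true
  demonstrated funds ≥ 119386 USD: 155057 ≥ 119386 is true
  NOT biometrics captured: no → true
  passport validity remaining < 13 months: 14 < 13 is false
  home-ties score ≥ 6: 0 ≥ 6 is false
Combine:
[1.2] NOT false = true
[1] false AND true AND false = false
[2] true AND false = false
[3] false AND true = false
[4] false AND false = false
[5.2] NOT true = false
[5] true AND false AND true = false
[6] true AND true = true
[7] false AND false = false
[root] false OR false OR false OR false OR false OR true OR false = true
Overall: true → granted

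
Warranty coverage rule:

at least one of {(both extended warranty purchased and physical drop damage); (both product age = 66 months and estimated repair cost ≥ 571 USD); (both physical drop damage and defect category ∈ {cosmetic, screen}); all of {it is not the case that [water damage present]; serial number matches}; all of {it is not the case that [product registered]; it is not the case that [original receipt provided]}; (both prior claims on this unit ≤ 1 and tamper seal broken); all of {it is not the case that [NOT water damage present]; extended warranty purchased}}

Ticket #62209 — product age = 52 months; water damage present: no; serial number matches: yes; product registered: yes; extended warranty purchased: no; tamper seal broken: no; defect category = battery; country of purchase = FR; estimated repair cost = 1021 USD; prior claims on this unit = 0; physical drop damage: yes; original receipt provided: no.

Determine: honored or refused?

Honored

Atomic conditions:
  extended warranty purchased: no → false
  physical drop damage: yes → true
  product age = 66 months: 52 == 66 is false
  estimated repair cost ≥ 571 USD: 1021 ≥ 571 is true
  defect category ∈ {cosmetic, screen}: battery is not in the set → false
  water damage present: no → false
  serial number matches: yes → true
  product registered: yes → true
  original receipt provided: no → false
  prior claims on this unit ≤ 1: 0 ≤ 1 is true
  tamper seal broken: no → false
  NOT water damage present: no → true
Combine:
[1] false AND true = false
[2] false AND true = false
[3] true AND false = false
[4.1] NOT false = true
[4] true AND true = true
[5.1] NOT true = false
[5.2] NOT false = true
[5] false AND true = false
[6] true AND false = false
[7.1] NOT true = false
[7] false AND false = false
[root] false OR false OR false OR true OR false OR false OR false = true
Overall: true → honored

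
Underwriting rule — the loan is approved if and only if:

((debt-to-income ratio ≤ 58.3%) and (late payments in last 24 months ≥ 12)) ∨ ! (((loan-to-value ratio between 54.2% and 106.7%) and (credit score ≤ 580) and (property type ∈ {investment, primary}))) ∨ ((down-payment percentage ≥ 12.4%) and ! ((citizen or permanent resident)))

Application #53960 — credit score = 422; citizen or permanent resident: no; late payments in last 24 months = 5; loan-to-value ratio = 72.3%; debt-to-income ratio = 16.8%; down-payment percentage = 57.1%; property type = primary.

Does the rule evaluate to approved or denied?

Atomic conditions:
  debt-to-income ratio ≤ 58.3%: 16.8 ≤ 58.3 is true
  late payments in last 24 months ≥ 12: 5 ≥ 12 is false
  loan-to-value ratio between 54.2% and 106.7%: 72.3 in [54.2, 106.7] is true
  credit score ≤ 580: 422 ≤ 580 is true
  property type ∈ {investment, primary}: primary is in the set → true
  down-payment percentage ≥ 12.4%: 57.1 ≥ 12.4 is true
  citizen or permanent resident: no → false
Combine:
[1] true AND false = false
[2.1] true AND true AND true = true
[2] NOT true = false
[3.2] NOT false = true
[3] true AND true = true
[root] false OR false OR true = true
Overall: true → approved

Approved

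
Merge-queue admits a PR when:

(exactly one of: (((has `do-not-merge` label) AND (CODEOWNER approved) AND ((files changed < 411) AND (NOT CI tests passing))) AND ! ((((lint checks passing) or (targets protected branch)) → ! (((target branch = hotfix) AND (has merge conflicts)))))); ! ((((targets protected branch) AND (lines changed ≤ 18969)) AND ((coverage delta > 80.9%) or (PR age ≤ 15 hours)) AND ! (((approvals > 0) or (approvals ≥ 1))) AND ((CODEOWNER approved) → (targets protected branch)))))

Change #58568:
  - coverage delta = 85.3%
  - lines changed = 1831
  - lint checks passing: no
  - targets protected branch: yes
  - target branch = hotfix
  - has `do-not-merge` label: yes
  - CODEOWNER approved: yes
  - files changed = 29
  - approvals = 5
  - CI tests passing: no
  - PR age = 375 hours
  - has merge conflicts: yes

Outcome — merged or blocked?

Blocked

Atomic conditions:
  has `do-not-merge` label: yes → true
  CODEOWNER approved: yes → true
  files changed < 411: 29 < 411 is true
  NOT CI tests passing: no → true
  lint checks passing: no → false
  targets protected branch: yes → true
  target branch = hotfix: hotfix == hotfix is true
  has merge conflicts: yes → true
  lines changed ≤ 18969: 1831 ≤ 18969 is true
  coverage delta > 80.9%: 85.3 > 80.9 is true
  PR age ≤ 15 hours: 375 ≤ 15 is false
  approvals > 0: 5 > 0 is true
  approvals ≥ 1: 5 ≥ 1 is true
Combine:
[1.1.3] true AND true = true
[1.1] true AND true AND true = true
[1.2.1.1] false OR true = true
[1.2.1.2.1] true AND true = true
[1.2.1.2] NOT true = false
[1.2.1] true → false = false
[1.2] NOT false = true
[1] true AND true = true
[2.1.1] true AND true = true
[2.1.2] true OR false = true
[2.1.3.1] true OR true = true
[2.1.3] NOT true = false
[2.1.4] true → true = true
[2.1] true AND true AND false AND true = false
[2] NOT false = true
[root] exactly-one(true, true) = false
Overall: false → blocked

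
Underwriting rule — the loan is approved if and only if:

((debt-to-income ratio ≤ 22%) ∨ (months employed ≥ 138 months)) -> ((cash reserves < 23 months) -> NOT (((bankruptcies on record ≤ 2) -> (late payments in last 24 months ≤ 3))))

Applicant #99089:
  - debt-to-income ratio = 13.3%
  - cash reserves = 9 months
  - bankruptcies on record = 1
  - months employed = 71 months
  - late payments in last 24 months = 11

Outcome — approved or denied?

Approved

Atomic conditions:
  debt-to-income ratio ≤ 22%: 13.3 ≤ 22 is true
  months employed ≥ 138 months: 71 ≥ 138 is false
  cash reserves < 23 months: 9 < 23 is true
  bankruptcies on record ≤ 2: 1 ≤ 2 is true
  late payments in last 24 months ≤ 3: 11 ≤ 3 is false
Combine:
[1] true OR false = true
[2.2.1] true → false = false
[2.2] NOT false = true
[2] true → true = true
[root] true → true = true
Overall: true → approved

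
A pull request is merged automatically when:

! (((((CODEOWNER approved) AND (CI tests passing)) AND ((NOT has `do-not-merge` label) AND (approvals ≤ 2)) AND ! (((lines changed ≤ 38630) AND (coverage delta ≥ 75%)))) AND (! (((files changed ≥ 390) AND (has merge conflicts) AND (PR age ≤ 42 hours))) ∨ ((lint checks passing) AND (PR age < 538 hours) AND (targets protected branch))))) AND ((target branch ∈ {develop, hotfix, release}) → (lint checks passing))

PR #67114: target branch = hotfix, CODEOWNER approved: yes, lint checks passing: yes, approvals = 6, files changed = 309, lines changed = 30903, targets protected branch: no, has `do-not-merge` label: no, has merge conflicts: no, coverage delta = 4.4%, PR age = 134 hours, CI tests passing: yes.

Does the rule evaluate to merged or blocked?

Atomic conditions:
  CODEOWNER approved: yes → true
  CI tests passing: yes → true
  NOT has `do-not-merge` label: no → true
  approvals ≤ 2: 6 ≤ 2 is false
  lines changed ≤ 38630: 30903 ≤ 38630 is true
  coverage delta ≥ 75%: 4.4 ≥ 75 is false
  files changed ≥ 390: 309 ≥ 390 is false
  has merge conflicts: no → false
  PR age ≤ 42 hours: 134 ≤ 42 is false
  lint checks passing: yes → true
  PR age < 538 hours: 134 < 538 is true
  targets protected branch: no → false
  target branch ∈ {develop, hotfix, release}: hotfix is in the set → true
Combine:
[1.1.1.1] true AND true = true
[1.1.1.2] true AND false = false
[1.1.1.3.1] true AND false = false
[1.1.1.3] NOT false = true
[1.1.1] true AND false AND true = false
[1.1.2.1.1] false AND false AND false = false
[1.1.2.1] NOT false = true
[1.1.2.2] true AND true AND false = false
[1.1.2] true OR false = true
[1.1] false AND true = false
[1] NOT false = true
[2] true → true = true
[root] true AND true = true
Overall: true → merged

Merged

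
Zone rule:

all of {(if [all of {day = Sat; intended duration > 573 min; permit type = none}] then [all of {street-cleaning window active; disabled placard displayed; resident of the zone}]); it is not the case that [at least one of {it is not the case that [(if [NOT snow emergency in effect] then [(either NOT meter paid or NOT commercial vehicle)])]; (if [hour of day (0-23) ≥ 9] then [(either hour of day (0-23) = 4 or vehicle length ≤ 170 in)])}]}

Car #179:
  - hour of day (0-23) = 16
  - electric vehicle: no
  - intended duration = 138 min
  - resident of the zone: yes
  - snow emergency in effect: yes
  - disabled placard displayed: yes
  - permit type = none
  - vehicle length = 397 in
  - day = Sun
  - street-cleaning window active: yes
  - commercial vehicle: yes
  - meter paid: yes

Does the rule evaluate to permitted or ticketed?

Atomic conditions:
  day = Sat: Sun == Sat is false
  intended duration > 573 min: 138 > 573 is false
  permit type = none: none == none is true
  street-cleaning window active: yes → true
  disabled placard displayed: yes → true
  resident of the zone: yes → true
  NOT snow emergency in effect: yes → false
  NOT meter paid: yes → false
  NOT commercial vehicle: yes → false
  hour of day (0-23) ≥ 9: 16 ≥ 9 is true
  hour of day (0-23) = 4: 16 == 4 is false
  vehicle length ≤ 170 in: 397 ≤ 170 is false
Combine:
[1.1] false AND false AND true = false
[1.2] true AND true AND true = true
[1] false → true (antecedent false ⇒ implication holds) = true
[2.1.1.1.2] false OR false = false
[2.1.1.1] false → false (antecedent false ⇒ implication holds) = true
[2.1.1] NOT true = false
[2.1.2.2] false OR false = false
[2.1.2] true → false = false
[2.1] false OR false = false
[2] NOT false = true
[root] true AND true = true
Overall: true → permitted

Permitted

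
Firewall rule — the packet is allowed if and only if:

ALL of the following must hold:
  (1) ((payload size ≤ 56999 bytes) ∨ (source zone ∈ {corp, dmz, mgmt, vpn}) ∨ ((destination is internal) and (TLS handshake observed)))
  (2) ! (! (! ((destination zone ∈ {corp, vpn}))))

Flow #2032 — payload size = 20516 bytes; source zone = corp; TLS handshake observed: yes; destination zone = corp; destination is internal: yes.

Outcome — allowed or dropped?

Dropped

Atomic conditions:
  payload size ≤ 56999 bytes: 20516 ≤ 56999 is true
  source zone ∈ {corp, dmz, mgmt, vpn}: corp is in the set → true
  destination is internal: yes → true
  TLS handshake observed: yes → true
  destination zone ∈ {corp, vpn}: corp is in the set → true
Combine:
[1.3] true AND true = true
[1] true OR true OR true = true
[2.1.1] NOT true = false
[2.1] NOT false = true
[2] NOT true = false
[root] true AND false = false
Overall: false → dropped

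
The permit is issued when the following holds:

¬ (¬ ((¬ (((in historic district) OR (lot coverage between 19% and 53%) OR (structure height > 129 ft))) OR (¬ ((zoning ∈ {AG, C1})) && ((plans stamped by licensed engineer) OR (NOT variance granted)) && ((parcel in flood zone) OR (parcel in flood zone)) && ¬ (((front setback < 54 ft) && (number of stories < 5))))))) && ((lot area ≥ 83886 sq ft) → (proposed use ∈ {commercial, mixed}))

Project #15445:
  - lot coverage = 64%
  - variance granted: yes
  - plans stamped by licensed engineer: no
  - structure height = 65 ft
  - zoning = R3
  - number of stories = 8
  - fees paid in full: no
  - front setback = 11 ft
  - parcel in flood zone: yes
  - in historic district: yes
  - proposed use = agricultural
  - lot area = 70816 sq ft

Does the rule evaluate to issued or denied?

Atomic conditions:
  in historic district: yes → true
  lot coverage between 19% and 53%: 64 in [19, 53] is false
  structure height > 129 ft: 65 > 129 is false
  zoning ∈ {AG, C1}: R3 is not in the set → false
  plans stamped by licensed engineer: no → false
  NOT variance granted: yes → false
  parcel in flood zone: yes → true
  front setback < 54 ft: 11 < 54 is true
  number of stories < 5: 8 < 5 is false
  lot area ≥ 83886 sq ft: 70816 ≥ 83886 is false
  proposed use ∈ {commercial, mixed}: agricultural is not in the set → false
Combine:
[1.1.1.1.1] true OR false OR false = true
[1.1.1.1] NOT true = false
[1.1.1.2.1] NOT false = true
[1.1.1.2.2] false OR false = false
[1.1.1.2.3] true OR true = true
[1.1.1.2.4.1] true AND false = false
[1.1.1.2.4] NOT false = true
[1.1.1.2] true AND false AND true AND true = false
[1.1.1] false OR false = false
[1.1] NOT false = true
[1] NOT true = false
[2] false → false (antecedent false ⇒ implication holds) = true
[root] false AND true = false
Overall: false → denied

Denied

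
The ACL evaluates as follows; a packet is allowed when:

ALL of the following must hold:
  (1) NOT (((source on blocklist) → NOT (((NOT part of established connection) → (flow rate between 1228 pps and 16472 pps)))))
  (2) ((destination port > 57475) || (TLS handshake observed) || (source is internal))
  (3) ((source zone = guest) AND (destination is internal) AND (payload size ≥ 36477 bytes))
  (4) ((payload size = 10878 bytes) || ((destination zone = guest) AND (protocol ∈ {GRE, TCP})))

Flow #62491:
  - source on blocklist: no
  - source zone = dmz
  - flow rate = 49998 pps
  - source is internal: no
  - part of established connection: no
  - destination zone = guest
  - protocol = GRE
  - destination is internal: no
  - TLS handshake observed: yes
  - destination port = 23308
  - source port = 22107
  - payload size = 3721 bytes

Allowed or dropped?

Atomic conditions:
  source on blocklist: no → false
  NOT part of established connection: no → true
  flow rate between 1228 pps and 16472 pps: 49998 in [1228, 16472] is false
  destination port > 57475: 23308 > 57475 is false
  TLS handshake observed: yes → true
  source is internal: no → false
  source zone = guest: dmz == guest is false
  destination is internal: no → false
  payload size ≥ 36477 bytes: 3721 ≥ 36477 is false
  payload size = 10878 bytes: 3721 == 10878 is false
  destination zone = guest: guest == guest is true
  protocol ∈ {GRE, TCP}: GRE is in the set → true
Combine:
[1.1.2.1] true → false = false
[1.1.2] NOT false = true
[1.1] false → true (antecedent false ⇒ implication holds) = true
[1] NOT true = false
[2] false OR true OR false = true
[3] false AND false AND false = false
[4.2] true AND true = true
[4] false OR true = true
[root] false AND true AND false AND true = false
Overall: false → dropped

Dropped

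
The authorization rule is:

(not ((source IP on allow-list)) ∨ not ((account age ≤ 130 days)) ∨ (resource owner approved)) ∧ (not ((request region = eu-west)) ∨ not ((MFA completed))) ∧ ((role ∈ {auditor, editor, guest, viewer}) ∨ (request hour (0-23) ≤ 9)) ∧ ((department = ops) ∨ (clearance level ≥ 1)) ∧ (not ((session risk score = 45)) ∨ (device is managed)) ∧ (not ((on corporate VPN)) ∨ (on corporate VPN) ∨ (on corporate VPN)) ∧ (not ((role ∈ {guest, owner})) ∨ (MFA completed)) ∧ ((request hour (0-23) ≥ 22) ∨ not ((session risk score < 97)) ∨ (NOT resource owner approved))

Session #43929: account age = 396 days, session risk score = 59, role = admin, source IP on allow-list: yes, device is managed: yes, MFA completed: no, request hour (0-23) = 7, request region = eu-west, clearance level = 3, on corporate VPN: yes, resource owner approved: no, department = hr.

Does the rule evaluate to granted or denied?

Granted

Atomic conditions:
  source IP on allow-list: yes → true
  account age ≤ 130 days: 396 ≤ 130 is false
  resource owner approved: no → false
  request region = eu-west: eu-west == eu-west is true
  MFA completed: no → false
  role ∈ {auditor, editor, guest, viewer}: admin is not in the set → false
  request hour (0-23) ≤ 9: 7 ≤ 9 is true
  department = ops: hr == ops is false
  clearance level ≥ 1: 3 ≥ 1 is true
  session risk score = 45: 59 == 45 is false
  device is managed: yes → true
  on corporate VPN: yes → true
  role ∈ {guest, owner}: admin is not in the set → false
  request hour (0-23) ≥ 22: 7 ≥ 22 is false
  session risk score < 97: 59 < 97 is true
  NOT resource owner approved: no → true
Combine:
[1.1] NOT true = false
[1.2] NOT false = true
[1] false OR true OR false = true
[2.1] NOT true = false
[2.2] NOT false = true
[2] false OR true = true
[3] false OR true = true
[4] false OR true = true
[5.1] NOT false = true
[5] true OR true = true
[6.1] NOT true = false
[6] false OR true OR true = true
[7.1] NOT false = true
[7] true OR false = true
[8.2] NOT true = false
[8] false OR false OR true = true
[root] true AND true AND true AND true AND true AND true AND true AND true = true
Overall: true → granted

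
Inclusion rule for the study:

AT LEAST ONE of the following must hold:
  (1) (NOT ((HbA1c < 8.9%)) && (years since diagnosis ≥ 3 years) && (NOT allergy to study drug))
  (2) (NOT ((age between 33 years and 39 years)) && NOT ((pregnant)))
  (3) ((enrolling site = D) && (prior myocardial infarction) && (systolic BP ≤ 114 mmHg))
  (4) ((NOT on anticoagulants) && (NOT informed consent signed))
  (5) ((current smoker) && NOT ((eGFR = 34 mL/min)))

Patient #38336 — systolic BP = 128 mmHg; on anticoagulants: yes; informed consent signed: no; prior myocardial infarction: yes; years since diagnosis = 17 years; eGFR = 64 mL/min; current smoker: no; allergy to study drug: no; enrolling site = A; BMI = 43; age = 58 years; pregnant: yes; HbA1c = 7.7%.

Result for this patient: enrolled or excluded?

Atomic conditions:
  HbA1c < 8.9%: 7.7 < 8.9 is true
  years since diagnosis ≥ 3 years: 17 ≥ 3 is true
  NOT allergy to study drug: no → true
  age between 33 years and 39 years: 58 in [33, 39] is false
  pregnant: yes → true
  enrolling site = D: A == D is false
  prior myocardial infarction: yes → true
  systolic BP ≤ 114 mmHg: 128 ≤ 114 is false
  NOT on anticoagulants: yes → false
  NOT informed consent signed: no → true
  current smoker: no → false
  eGFR = 34 mL/min: 64 == 34 is false
Combine:
[1.1] NOT true = false
[1] false AND true AND true = false
[2.1] NOT false = true
[2.2] NOT true = false
[2] true AND false = false
[3] false AND true AND false = false
[4] false AND true = false
[5.2] NOT false = true
[5] false AND true = false
[root] false OR false OR false OR false OR false = false
Overall: false → excluded

Excluded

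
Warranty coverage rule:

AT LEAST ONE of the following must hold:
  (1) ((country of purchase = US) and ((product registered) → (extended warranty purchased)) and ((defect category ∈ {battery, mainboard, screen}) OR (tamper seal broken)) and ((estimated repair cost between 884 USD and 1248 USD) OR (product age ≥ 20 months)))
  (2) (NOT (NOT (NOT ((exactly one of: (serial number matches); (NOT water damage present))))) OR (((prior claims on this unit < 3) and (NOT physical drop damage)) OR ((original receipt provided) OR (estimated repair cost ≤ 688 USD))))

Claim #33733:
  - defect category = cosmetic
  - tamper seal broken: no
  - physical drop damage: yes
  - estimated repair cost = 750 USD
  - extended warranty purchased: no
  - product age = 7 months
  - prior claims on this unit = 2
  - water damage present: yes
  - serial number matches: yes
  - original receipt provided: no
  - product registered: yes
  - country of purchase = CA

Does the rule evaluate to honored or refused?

Atomic conditions:
  country of purchase = US: CA == US is false
  product registered: yes → true
  extended warranty purchased: no → false
  defect category ∈ {battery, mainboard, screen}: cosmetic is not in the set → false
  tamper seal broken: no → false
  estimated repair cost between 884 USD and 1248 USD: 750 in [884, 1248] is false
  product age ≥ 20 months: 7 ≥ 20 is false
  serial number matches: yes → true
  NOT water damage present: yes → false
  prior claims on this unit < 3: 2 < 3 is true
  NOT physical drop damage: yes → false
  original receipt provided: no → false
  estimated repair cost ≤ 688 USD: 750 ≤ 688 is false
Combine:
[1.2] true → false = false
[1.3] false OR false = false
[1.4] false OR false = false
[1] false AND false AND false AND false = false
[2.1.1.1.1] exactly-one(true, false) = true
[2.1.1.1] NOT true = false
[2.1.1] NOT false = true
[2.1] NOT true = false
[2.2.1] true AND false = false
[2.2.2] false OR false = false
[2.2] false OR false = false
[2] false OR false = false
[root] false OR false = false
Overall: false → refused

Refused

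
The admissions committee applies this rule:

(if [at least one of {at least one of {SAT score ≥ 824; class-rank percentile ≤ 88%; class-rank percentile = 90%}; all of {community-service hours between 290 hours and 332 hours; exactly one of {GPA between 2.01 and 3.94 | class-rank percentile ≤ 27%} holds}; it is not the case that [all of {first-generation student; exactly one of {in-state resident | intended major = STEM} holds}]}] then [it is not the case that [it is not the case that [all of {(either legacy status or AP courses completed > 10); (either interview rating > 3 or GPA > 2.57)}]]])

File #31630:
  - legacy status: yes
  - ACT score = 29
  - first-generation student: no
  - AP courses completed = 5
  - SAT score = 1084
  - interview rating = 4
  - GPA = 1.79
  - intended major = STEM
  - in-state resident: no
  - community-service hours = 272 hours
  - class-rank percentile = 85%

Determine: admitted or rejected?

Atomic conditions:
  SAT score ≥ 824: 1084 ≥ 824 is true
  class-rank percentile ≤ 88%: 85 ≤ 88 is true
  class-rank percentile = 90%: 85 == 90 is false
  community-service hours between 290 hours and 332 hours: 272 in [290, 332] is false
  GPA between 2.01 and 3.94: 1.79 in [2.01, 3.94] is false
  class-rank percentile ≤ 27%: 85 ≤ 27 is false
  first-generation student: no → false
  in-state resident: no → false
  intended major = STEM: STEM == STEM is true
  legacy status: yes → true
  AP courses completed > 10: 5 > 10 is false
  interview rating > 3: 4 > 3 is true
  GPA > 2.57: 1.79 > 2.57 is false
Combine:
[1.1] true OR true OR false = true
[1.2.2] exactly-one(false, false) = false
[1.2] false AND false = false
[1.3.1.2] exactly-one(false, true) = true
[1.3.1] false AND true = false
[1.3] NOT false = true
[1] true OR false OR true = true
[2.1.1.1] true OR false = true
[2.1.1.2] true OR false = true
[2.1.1] true AND true = true
[2.1] NOT true = false
[2] NOT false = true
[root] true → true = true
Overall: true → admitted

Admitted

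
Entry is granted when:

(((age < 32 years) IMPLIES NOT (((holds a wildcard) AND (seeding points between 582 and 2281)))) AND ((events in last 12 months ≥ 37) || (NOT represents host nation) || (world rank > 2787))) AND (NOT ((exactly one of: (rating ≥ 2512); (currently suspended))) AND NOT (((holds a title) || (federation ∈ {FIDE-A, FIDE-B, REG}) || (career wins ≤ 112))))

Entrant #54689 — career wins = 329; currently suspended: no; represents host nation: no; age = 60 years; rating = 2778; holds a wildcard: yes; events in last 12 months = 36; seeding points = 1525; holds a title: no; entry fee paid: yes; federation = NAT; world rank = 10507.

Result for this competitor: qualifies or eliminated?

Atomic conditions:
  age < 32 years: 60 < 32 is false
  holds a wildcard: yes → true
  seeding points between 582 and 2281: 1525 in [582, 2281] is true
  events in last 12 months ≥ 37: 36 ≥ 37 is false
  NOT represents host nation: no → true
  world rank > 2787: 10507 > 2787 is true
  rating ≥ 2512: 2778 ≥ 2512 is true
  currently suspended: no → false
  holds a title: no → false
  federation ∈ {FIDE-A, FIDE-B, REG}: NAT is not in the set → false
  career wins ≤ 112: 329 ≤ 112 is false
Combine:
[1.1.2.1] true AND true = true
[1.1.2] NOT true = false
[1.1] false → false (antecedent false ⇒ implication holds) = true
[1.2] false OR true OR true = true
[1] true AND true = true
[2.1.1] exactly-one(true, false) = true
[2.1] NOT true = false
[2.2.1] false OR false OR false = false
[2.2] NOT false = true
[2] false AND true = false
[root] true AND false = false
Overall: false → eliminated

Eliminated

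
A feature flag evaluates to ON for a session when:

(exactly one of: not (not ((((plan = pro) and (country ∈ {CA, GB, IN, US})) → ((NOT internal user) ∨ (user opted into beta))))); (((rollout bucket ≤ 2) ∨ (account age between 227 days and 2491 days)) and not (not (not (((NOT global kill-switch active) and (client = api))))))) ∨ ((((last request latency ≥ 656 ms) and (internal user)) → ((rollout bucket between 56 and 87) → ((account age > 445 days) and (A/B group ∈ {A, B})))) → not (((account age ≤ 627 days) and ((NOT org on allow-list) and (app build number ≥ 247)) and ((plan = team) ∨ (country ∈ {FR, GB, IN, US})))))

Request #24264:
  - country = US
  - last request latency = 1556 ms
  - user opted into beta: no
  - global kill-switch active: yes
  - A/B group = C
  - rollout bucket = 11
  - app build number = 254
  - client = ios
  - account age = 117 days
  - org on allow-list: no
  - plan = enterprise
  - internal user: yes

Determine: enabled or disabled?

Enabled

Atomic conditions:
  plan = pro: enterprise == pro is false
  country ∈ {CA, GB, IN, US}: US is in the set → true
  NOT internal user: yes → false
  user opted into beta: no → false
  rollout bucket ≤ 2: 11 ≤ 2 is false
  account age between 227 days and 2491 days: 117 in [227, 2491] is false
  NOT global kill-switch active: yes → false
  client = api: ios == api is false
  last request latency ≥ 656 ms: 1556 ≥ 656 is true
  internal user: yes → true
  rollout bucket between 56 and 87: 11 in [56, 87] is false
  account age > 445 days: 117 > 445 is false
  A/B group ∈ {A, B}: C is not in the set → false
  account age ≤ 627 days: 117 ≤ 627 is true
  NOT org on allow-list: no → true
  app build number ≥ 247: 254 ≥ 247 is true
  plan = team: enterprise == team is false
  country ∈ {FR, GB, IN, US}: US is in the set → true
Combine:
[1.1.1.1.1] false AND true = false
[1.1.1.1.2] false OR false = false
[1.1.1.1] false → false (antecedent false ⇒ implication holds) = true
[1.1.1] NOT true = false
[1.1] NOT false = true
[1.2.1] false OR false = false
[1.2.2.1.1.1] false AND false = false
[1.2.2.1.1] NOT false = true
[1.2.2.1] NOT true = false
[1.2.2] NOT false = true
[1.2] false AND true = false
[1] exactly-one(true, false) = true
[2.1.1] true AND true = true
[2.1.2.2] false AND false = false
[2.1.2] false → false (antecedent false ⇒ implication holds) = true
[2.1] true → true = true
[2.2.1.2] true AND true = true
[2.2.1.3] false OR true = true
[2.2.1] true AND true AND true = true
[2.2] NOT true = false
[2] true → false = false
[root] true OR false = true
Overall: true → enabled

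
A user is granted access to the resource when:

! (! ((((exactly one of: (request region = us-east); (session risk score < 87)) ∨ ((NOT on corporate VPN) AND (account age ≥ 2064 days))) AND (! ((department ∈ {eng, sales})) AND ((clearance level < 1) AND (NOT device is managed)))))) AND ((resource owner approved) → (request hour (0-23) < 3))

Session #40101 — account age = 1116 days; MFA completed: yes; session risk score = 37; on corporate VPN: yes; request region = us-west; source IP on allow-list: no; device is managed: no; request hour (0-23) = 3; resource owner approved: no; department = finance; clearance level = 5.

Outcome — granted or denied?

Atomic conditions:
  request region = us-east: us-west == us-east is false
  session risk score < 87: 37 < 87 is true
  NOT on corporate VPN: yes → false
  account age ≥ 2064 days: 1116 ≥ 2064 is false
  department ∈ {eng, sales}: finance is not in the set → false
  clearance level < 1: 5 < 1 is false
  NOT device is managed: no → true
  resource owner approved: no → false
  request hour (0-23) < 3: 3 < 3 is false
Combine:
[1.1.1.1.1] exactly-one(false, true) = true
[1.1.1.1.2] false AND false = false
[1.1.1.1] true OR false = true
[1.1.1.2.1] NOT false = true
[1.1.1.2.2] false AND true = false
[1.1.1.2] true AND false = false
[1.1.1] true AND false = false
[1.1] NOT false = true
[1] NOT true = false
[2] false → false (antecedent false ⇒ implication holds) = true
[root] false AND true = false
Overall: false → denied

Denied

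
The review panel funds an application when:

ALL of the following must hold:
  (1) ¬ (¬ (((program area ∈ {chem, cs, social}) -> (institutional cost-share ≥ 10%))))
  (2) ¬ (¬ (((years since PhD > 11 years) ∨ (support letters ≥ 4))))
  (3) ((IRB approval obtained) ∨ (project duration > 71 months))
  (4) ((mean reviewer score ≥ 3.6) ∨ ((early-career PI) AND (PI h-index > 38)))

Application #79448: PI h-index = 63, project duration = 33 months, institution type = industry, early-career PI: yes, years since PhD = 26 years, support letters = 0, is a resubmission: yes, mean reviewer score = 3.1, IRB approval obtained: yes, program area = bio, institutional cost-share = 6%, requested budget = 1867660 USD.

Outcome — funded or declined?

Atomic conditions:
  program area ∈ {chem, cs, social}: bio is not in the set → false
  institutional cost-share ≥ 10%: 6 ≥ 10 is false
  years since PhD > 11 years: 26 > 11 is true
  support letters ≥ 4: 0 ≥ 4 is false
  IRB approval obtained: yes → true
  project duration > 71 months: 33 > 71 is false
  mean reviewer score ≥ 3.6: 3.1 ≥ 3.6 is false
  early-career PI: yes → true
  PI h-index > 38: 63 > 38 is true
Combine:
[1.1.1] false → false (antecedent false ⇒ implication holds) = true
[1.1] NOT true = false
[1] NOT false = true
[2.1.1] true OR false = true
[2.1] NOT true = false
[2] NOT false = true
[3] true OR false = true
[4.2] true AND true = true
[4] false OR true = true
[root] true AND true AND true AND true = true
Overall: true → funded

Funded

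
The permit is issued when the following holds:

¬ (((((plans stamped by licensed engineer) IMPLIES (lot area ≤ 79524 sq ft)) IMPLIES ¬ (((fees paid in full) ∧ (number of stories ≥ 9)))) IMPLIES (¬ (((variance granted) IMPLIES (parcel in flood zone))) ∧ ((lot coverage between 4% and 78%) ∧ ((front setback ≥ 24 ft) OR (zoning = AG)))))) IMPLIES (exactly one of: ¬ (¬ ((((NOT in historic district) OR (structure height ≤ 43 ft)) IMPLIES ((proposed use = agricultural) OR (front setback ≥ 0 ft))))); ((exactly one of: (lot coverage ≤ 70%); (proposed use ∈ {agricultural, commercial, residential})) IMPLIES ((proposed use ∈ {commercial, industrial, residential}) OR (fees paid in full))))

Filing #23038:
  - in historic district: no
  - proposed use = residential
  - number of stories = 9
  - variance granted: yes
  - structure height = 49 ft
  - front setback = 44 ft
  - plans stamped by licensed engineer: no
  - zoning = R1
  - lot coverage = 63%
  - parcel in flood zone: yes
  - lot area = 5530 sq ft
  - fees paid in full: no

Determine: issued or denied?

Atomic conditions:
  plans stamped by licensed engineer: no → false
  lot area ≤ 79524 sq ft: 5530 ≤ 79524 is true
  fees paid in full: no → false
  number of stories ≥ 9: 9 ≥ 9 is true
  variance granted: yes → true
  parcel in flood zone: yes → true
  lot coverage between 4% and 78%: 63 in [4, 78] is true
  front setback ≥ 24 ft: 44 ≥ 24 is true
  zoning = AG: R1 == AG is false
  NOT in historic district: no → true
  structure height ≤ 43 ft: 49 ≤ 43 is false
  proposed use = agricultural: residential == agricultural is false
  front setback ≥ 0 ft: 44 ≥ 0 is true
  lot coverage ≤ 70%: 63 ≤ 70 is true
  proposed use ∈ {agricultural, commercial, residential}: residential is in the set → true
  proposed use ∈ {commercial, industrial, residential}: residential is in the set → true
Combine:
[1.1.1.1] false → true (antecedent false ⇒ implication holds) = true
[1.1.1.2.1] false AND true = false
[1.1.1.2] NOT false = true
[1.1.1] true → true = true
[1.1.2.1.1] true → true = true
[1.1.2.1] NOT true = false
[1.1.2.2.2] true OR false = true
[1.1.2.2] true AND true = true
[1.1.2] false AND true = false
[1.1] true → false = false
[1] NOT false = true
[2.1.1.1.1] true OR false = true
[2.1.1.1.2] false OR true = true
[2.1.1.1] true → true = true
[2.1.1] NOT true = false
[2.1] NOT false = true
[2.2.1] exactly-one(true, true) = false
[2.2.2] true OR false = true
[2.2] false → true (antecedent false ⇒ implication holds) = true
[2] exactly-one(true, true) = false
[root] true → false = false
Overall: false → denied

Denied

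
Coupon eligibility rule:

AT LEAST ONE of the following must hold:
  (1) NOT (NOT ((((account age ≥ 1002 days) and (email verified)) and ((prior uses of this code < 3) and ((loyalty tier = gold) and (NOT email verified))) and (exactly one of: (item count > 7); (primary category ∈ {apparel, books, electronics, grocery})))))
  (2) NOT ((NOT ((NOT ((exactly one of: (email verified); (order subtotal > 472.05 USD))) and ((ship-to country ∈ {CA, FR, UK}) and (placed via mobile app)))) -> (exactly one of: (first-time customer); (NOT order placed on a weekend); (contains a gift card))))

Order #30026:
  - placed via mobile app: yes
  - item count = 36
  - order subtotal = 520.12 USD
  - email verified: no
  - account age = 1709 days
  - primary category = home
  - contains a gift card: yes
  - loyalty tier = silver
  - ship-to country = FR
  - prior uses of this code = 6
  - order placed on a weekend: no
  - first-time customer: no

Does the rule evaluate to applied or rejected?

Applied

Atomic conditions:
  account age ≥ 1002 days: 1709 ≥ 1002 is true
  email verified: no → false
  prior uses of this code < 3: 6 < 3 is false
  loyalty tier = gold: silver == gold is false
  NOT email verified: no → true
  item count > 7: 36 > 7 is true
  primary category ∈ {apparel, books, electronics, grocery}: home is not in the set → false
  order subtotal > 472.05 USD: 520.12 > 472.05 is true
  ship-to country ∈ {CA, FR, UK}: FR is in the set → true
  placed via mobile app: yes → true
  first-time customer: no → false
  NOT order placed on a weekend: no → true
  contains a gift card: yes → true
Combine:
[1.1.1.1] true AND false = false
[1.1.1.2.2] false AND true = false
[1.1.1.2] false AND false = false
[1.1.1.3] exactly-one(true, false) = true
[1.1.1] false AND false AND true = false
[1.1] NOT false = true
[1] NOT true = false
[2.1.1.1.1.1] exactly-one(false, true) = true
[2.1.1.1.1] NOT true = false
[2.1.1.1.2] true AND true = true
[2.1.1.1] false AND true = false
[2.1.1] NOT false = true
[2.1.2] exactly-one(false, true, true) = false
[2.1] true → false = false
[2] NOT false = true
[root] false OR true = true
Overall: true → applied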